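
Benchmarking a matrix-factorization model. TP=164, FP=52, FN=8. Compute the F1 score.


Precision = 164/216 = 0.7593
Recall = 164/172 = 0.9535
F1 = 2·P·R/(P+R) = 2·TP/(2·TP+FP+FN) = 328/(328+52+8) = 328/388 = 0.8454

0.8454


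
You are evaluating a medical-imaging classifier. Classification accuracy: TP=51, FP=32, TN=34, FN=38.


Accuracy = (TP+TN)/(TP+TN+FP+FN)
= (51+34)/(155)
= 85/155 = 54.84%

54.84%


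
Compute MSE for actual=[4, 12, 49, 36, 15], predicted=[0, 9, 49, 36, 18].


Squared errors: (4-0)²=16, (12-9)²=9, (49-49)²=0, (36-36)²=0, (15-18)²=9
Sum = 34
MSE = 34/5 = 34/5

34/5


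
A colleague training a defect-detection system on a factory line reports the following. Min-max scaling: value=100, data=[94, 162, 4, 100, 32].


min=4, max=162
(100-4)/(162-4) = 96/158 = 0.6076

0.6076


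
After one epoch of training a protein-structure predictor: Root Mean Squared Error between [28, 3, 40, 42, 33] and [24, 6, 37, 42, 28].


MSE = 59/5 = 11.8
RMSE = √(59/5) = 3.4351

3.4351


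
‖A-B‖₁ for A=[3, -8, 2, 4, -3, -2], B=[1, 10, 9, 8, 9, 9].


d = |3-1| + |-8-10| + |2-9| + |4-8| + |-3-9| + |-2-9|
  = 2 + 18 + 7 + 4 + 12 + 11
  = 54

54


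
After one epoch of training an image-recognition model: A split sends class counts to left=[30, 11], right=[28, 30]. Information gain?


Parent = [58, 41], H_parent = 0.9786
H_left = 0.839 (n=41), H_right = 0.9991 (n=58)
H_children = (41/99)·0.839 + (58/99)·0.9991 = 0.9328
IG = 0.9786 - 0.9328 = 0.0458

0.0458


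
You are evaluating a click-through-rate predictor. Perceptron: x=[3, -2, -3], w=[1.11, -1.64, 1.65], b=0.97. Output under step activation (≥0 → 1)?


z = (3)·(1.11) + (-2)·(-1.64) + (-3)·(1.65) + 0.97
  = 2.63
step(z) = 1 (z≥0)

1


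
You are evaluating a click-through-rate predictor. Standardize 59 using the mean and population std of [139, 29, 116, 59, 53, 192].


μ = 98, σ = 56.4919
z = (59 - 98)/56.4919 = -0.6904

-0.6904


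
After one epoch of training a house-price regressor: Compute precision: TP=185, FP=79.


Precision = TP/(TP+FP)
= 185/(185+79)
= 185/264 = 70.08%

70.08%


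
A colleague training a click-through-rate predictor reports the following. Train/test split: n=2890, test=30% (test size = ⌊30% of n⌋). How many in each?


Test = ⌊2890·30/100⌋ = 867
Train = 2890 - 867 = 2023

Train: 2023, Test: 867


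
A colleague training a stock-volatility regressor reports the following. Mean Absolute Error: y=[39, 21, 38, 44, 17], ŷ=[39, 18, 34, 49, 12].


Absolute errors: |39-39|=0, |21-18|=3, |38-34|=4, |44-49|=5, |17-12|=5
Sum = 17
MAE = 17/5 = 17/5

17/5


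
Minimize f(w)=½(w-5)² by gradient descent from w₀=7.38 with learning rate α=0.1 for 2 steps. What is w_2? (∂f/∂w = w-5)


step 1: grad = 7.38-5 = 2.38; w = 7.38 - 0.1·(2.38) = 7.142
step 2: grad = 7.142-5 = 2.142; w = 7.142 - 0.1·(2.142) = 6.9278

6.9278


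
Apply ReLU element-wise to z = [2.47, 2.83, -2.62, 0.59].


ReLU(2.47) = max(0, 2.47) = 2.47
ReLU(2.83) = max(0, 2.83) = 2.83
ReLU(-2.62) = max(0, -2.62) = 0.0
ReLU(0.59) = max(0, 0.59) = 0.59
result = [2.47, 2.83, 0.0, 0.59]

[2.47, 2.83, 0.0, 0.59]


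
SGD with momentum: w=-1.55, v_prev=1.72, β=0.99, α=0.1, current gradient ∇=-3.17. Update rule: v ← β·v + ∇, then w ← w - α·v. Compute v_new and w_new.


v_new = 0.99·1.72 - 3.17 = 1.7028 - 3.17 = -1.4672
w_new = -1.55 - 0.1·-1.4672 = -1.55 + 0.14672 = -1.40328

v_new=-1.4672, w_new=-1.40328


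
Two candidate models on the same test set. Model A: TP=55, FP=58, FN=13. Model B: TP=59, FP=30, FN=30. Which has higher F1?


Model A: P=55/113=0.4867, R=55/68=0.8088, F1=2PR/(P+R)=2TP/(2TP+FP+FN)=110/181=0.6077
Model B: P=59/89=0.6629, R=59/89=0.6629, F1=2PR/(P+R)=2TP/(2TP+FP+FN)=118/178=0.6629
0.6077 < 0.6629 → Model B

Model B


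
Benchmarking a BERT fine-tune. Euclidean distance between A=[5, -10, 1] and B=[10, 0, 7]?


d = √((5-10)² + (-10-0)² + (1-7)²)
  = √(25 + 100 + 36)
  = √161 = 12.6886

12.6886


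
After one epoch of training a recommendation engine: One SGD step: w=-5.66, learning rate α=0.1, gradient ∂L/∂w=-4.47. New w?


w_new = w - α·∇
= -5.66 - 0.1·-4.47
= -5.66 + 0.447
= -5.213

-5.213


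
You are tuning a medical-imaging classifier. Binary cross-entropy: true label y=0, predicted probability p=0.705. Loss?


BCE = -[y·ln(p) + (1-y)·ln(1-p)]
= -0 - 1·ln(1-0.705)
= -ln(0.295) = 1.2208

1.2208


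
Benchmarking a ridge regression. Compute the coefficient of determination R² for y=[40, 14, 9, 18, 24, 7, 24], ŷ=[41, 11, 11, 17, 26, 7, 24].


ȳ = 19.4286
SS_res = Σ(y-ŷ)² = 19
SS_tot = Σ(y-ȳ)² = 759.71
R² = 1 - SS_res/SS_tot = 1 - 0.025 = 0.975

0.975


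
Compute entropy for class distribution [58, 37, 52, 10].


Probabilities: [58/157, 37/157, 52/157, 10/157] ≈ [0.3694, 0.2357, 0.3312, 0.0637]
H = -((58/157)·log₂(58/157) + (37/157)·log₂(37/157) + (52/157)·log₂(52/157) + (10/157)·log₂(10/157))
  = 1.8032 bits

1.8032 bits


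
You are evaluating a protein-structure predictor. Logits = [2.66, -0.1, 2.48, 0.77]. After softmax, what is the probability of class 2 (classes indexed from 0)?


Exponentials: e^2.66=14.2963, e^-0.1=0.9048, e^2.48=11.9413, e^0.77=2.1598
Sum = 29.3022
Softmax = [0.4879, 0.0309, 0.4075, 0.0737]
p[2] = 11.9413/29.3022 = 0.4075

0.4075


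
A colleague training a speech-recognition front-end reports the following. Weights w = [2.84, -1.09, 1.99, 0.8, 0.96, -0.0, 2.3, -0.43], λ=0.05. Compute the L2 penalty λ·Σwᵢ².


‖w‖₂² = (2.84)² + (-1.09)² + (1.99)² + (0.8)² + (0.96)² + (-0.0)² + (2.3)² + (-0.43)²
     = 8.0656 + 1.1881 + 3.9601 + 0.64 + 0.9216 + 0 + 5.29 + 0.1849
     = 20.2503
λ·‖w‖₂² = 0.05·20.2503 = 1.012515

1.012515


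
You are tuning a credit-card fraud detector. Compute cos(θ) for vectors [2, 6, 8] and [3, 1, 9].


A·B = 2·3 + 6·1 + 8·9 = 84
‖A‖ = √104 = 10.198, ‖B‖ = √91 = 9.5394
cos = 84/(√104·√91) = 84/√9464 = 0.8635

0.8635


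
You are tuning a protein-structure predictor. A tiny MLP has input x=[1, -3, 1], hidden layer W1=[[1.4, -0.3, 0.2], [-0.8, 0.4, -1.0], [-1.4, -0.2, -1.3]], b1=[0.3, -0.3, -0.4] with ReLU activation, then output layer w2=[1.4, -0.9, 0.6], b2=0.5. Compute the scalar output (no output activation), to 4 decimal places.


z1[0] = (1.4)·(1) + (-0.3)·(-3) + (0.2)·(1) + 0.3 = 2.8
z1[1] = (-0.8)·(1) + (0.4)·(-3) + (-1.0)·(1) - 0.3 = -3.3
z1[2] = (-1.4)·(1) + (-0.2)·(-3) + (-1.3)·(1) - 0.4 = -2.5
h = ReLU(z1) = [2.8, 0.0, 0.0]
output = (1.4)·(2.8) + (-0.9)·(0.0) + (0.6)·(0.0) + 0.5 = 4.42

4.42


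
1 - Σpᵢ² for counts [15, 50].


Probabilities: [15/65, 50/65] ≈ [0.2308, 0.7692]
Σpᵢ² = (225 + 2500)/65² = 2725/4225
Gini = 1 - Σpᵢ² = 1 - 2725/4225 = 0.355

0.355


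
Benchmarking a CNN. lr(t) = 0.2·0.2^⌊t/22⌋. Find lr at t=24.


n_drops = ⌊24/22⌋ = 1
lr = 0.2·0.2^1 = 0.2·0.2 = 0.04

0.04


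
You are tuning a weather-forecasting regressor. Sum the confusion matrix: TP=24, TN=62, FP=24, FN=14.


Total = TP + TN + FP + FN
= 24 + 62 + 24 + 14
= 124
(Predicted positive: 48, predicted negative: 76)

124


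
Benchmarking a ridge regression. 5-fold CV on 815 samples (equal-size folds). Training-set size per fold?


Fold size = 815/5 = 163
Training per fold = 815 - 163 = 652

652


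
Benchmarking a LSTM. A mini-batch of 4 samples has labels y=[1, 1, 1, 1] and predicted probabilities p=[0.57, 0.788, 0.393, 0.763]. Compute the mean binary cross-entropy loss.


L[0] = -ln(0.57) = 0.5621
L[1] = -ln(0.788) = 0.2383
L[2] = -ln(0.393) = 0.9339
L[3] = -ln(0.763) = 0.2705
mean = (0.5621 + 0.2383 + 0.9339 + 0.2705)/4 = 0.5012

0.5012


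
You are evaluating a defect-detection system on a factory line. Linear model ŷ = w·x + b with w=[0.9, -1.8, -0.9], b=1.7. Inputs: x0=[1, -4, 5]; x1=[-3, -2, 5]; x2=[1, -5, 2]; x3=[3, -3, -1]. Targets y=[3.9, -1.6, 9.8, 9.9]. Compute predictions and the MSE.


ŷ0 = (0.9)·(1) + (-1.8)·(-4) + (-0.9)·(5) + 1.7 = 5.3
ŷ1 = (0.9)·(-3) + (-1.8)·(-2) + (-0.9)·(5) + 1.7 = -1.9
ŷ2 = (0.9)·(1) + (-1.8)·(-5) + (-0.9)·(2) + 1.7 = 9.8
ŷ3 = (0.9)·(3) + (-1.8)·(-3) + (-0.9)·(-1) + 1.7 = 10.7
errors² = [1.96, 0.09, 0.0, 0.64]
MSE = 2.6900/4 = 0.6725

0.6725


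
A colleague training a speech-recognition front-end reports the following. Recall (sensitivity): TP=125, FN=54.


Recall = TP/(TP+FN)
= 125/(125+54)
= 125/179 = 69.83%

69.83%


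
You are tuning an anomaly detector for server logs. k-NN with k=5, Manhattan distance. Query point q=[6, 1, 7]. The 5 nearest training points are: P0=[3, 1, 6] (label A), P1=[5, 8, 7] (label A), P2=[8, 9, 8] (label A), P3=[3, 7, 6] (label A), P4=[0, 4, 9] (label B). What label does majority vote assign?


d(q,P0) = 4  (label A)
d(q,P1) = 8  (label A)
d(q,P2) = 11  (label A)
d(q,P3) = 10  (label A)
d(q,P4) = 11  (label B)
Votes: A=4, B=1
Majority → A

A


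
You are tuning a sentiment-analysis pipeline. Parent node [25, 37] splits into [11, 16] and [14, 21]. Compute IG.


Parent = [25, 37], H_parent = 0.9728
H_left = 0.9751 (n=27), H_right = 0.971 (n=35)
H_children = (27/62)·0.9751 + (35/62)·0.971 = 0.9728
IG = 0.9728 - 0.9728 = 0.0

0.0


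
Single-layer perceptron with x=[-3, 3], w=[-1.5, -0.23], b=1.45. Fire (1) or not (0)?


z = (-3)·(-1.5) + (3)·(-0.23) + 1.45
  = 5.26
step(z) = 1 (z≥0)

1


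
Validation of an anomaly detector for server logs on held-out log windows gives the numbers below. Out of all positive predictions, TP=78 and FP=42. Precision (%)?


Precision = TP/(TP+FP)
= 78/(78+42)
= 78/120 = 65.0%

65.0%


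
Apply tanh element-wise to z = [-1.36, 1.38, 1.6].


tanh(-1.36) = -0.8764
tanh(1.38) = 0.881
tanh(1.6) = 0.9217
result = [-0.8764, 0.881, 0.9217]

[-0.8764, 0.881, 0.9217]


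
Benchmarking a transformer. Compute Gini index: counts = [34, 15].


Probabilities: [34/49, 15/49] ≈ [0.6939, 0.3061]
Σpᵢ² = (1156 + 225)/49² = 1381/2401
Gini = 1 - Σpᵢ² = 1 - 1381/2401 = 0.4248

0.4248


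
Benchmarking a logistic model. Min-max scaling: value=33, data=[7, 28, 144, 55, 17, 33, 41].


min=7, max=144
(33-7)/(144-7) = 26/137 = 0.1898

0.1898


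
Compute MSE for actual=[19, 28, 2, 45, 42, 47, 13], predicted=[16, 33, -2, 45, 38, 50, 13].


Squared errors: (19-16)²=9, (28-33)²=25, (2+ 2)²=16, (45-45)²=0, (42-38)²=16, (47-50)²=9, (13-13)²=0
Sum = 75
MSE = 75/7 = 75/7

75/7


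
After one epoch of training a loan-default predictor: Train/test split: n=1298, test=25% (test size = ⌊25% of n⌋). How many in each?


Test = ⌊1298·25/100⌋ = 324
Train = 1298 - 324 = 974

Train: 974, Test: 324


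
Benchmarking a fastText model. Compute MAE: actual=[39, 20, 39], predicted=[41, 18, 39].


Absolute errors: |39-41|=2, |20-18|=2, |39-39|=0
Sum = 4
MAE = 4/3 = 4/3

4/3


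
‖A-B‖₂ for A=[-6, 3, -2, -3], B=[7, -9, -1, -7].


d = √((-6-7)² + (3+ 9)² + (-2+ 1)² + (-3+ 7)²)
  = √(169 + 144 + 1 + 16)
  = √330 = 18.1659

18.1659


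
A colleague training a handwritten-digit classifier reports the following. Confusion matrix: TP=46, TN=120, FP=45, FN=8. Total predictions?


Total = TP + TN + FP + FN
= 46 + 120 + 45 + 8
= 219
(Predicted positive: 91, predicted negative: 128)

219


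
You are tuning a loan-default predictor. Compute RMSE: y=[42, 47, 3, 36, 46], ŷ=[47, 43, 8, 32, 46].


MSE = 82/5 = 16.4
RMSE = √(82/5) = 4.0497

4.0497


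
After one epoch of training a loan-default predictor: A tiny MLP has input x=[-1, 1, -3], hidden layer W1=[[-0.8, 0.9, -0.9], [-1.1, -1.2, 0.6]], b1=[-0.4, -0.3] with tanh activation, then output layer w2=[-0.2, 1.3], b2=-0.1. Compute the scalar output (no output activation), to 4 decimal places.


z1[0] = (-0.8)·(-1) + (0.9)·(1) + (-0.9)·(-3) - 0.4 = 4.0
z1[1] = (-1.1)·(-1) + (-1.2)·(1) + (0.6)·(-3) - 0.3 = -2.2
h = tanh(z1) = [0.9993, -0.9757]
output = (-0.2)·(0.9993) + (1.3)·(-0.9757) - 0.1 = -1.5683

-1.5683


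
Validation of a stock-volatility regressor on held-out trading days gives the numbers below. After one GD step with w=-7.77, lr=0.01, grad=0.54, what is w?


w_new = w - α·∇
= -7.77 - 0.01·0.54
= -7.77 - 0.0054
= -7.7754

-7.7754


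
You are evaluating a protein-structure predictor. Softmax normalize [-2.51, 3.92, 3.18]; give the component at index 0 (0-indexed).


Exponentials: e^-2.51=0.0813, e^3.92=50.4004, e^3.18=24.0468
Sum = 74.5285
Softmax = [0.0011, 0.6763, 0.3227]
p[0] = 0.0813/74.5285 = 0.0011

0.0011


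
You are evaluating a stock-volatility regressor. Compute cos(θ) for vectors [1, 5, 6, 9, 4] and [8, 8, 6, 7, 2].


A·B = 1·8 + 5·8 + 6·6 + 9·7 + 4·2 = 155
‖A‖ = √159 = 12.6095, ‖B‖ = √217 = 14.7309
cos = 155/(√159·√217) = 155/√34503 = 0.8345

0.8345


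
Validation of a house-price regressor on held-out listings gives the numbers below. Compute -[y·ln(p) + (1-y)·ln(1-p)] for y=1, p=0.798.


BCE = -[y·ln(p) + (1-y)·ln(1-p)]
= -1·ln(0.798) - 0
= -ln(0.798) = 0.2256

0.2256


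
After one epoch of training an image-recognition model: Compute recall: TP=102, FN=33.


Recall = TP/(TP+FN)
= 102/(102+33)
= 102/135 = 75.56%

75.56%


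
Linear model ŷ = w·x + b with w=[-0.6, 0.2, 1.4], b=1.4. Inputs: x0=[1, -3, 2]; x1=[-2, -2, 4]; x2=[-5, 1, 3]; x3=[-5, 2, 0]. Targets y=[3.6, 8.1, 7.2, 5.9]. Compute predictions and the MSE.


ŷ0 = (-0.6)·(1) + (0.2)·(-3) + (1.4)·(2) + 1.4 = 3.0
ŷ1 = (-0.6)·(-2) + (0.2)·(-2) + (1.4)·(4) + 1.4 = 7.8
ŷ2 = (-0.6)·(-5) + (0.2)·(1) + (1.4)·(3) + 1.4 = 8.8
ŷ3 = (-0.6)·(-5) + (0.2)·(2) + (1.4)·(0) + 1.4 = 4.8
errors² = [0.36, 0.09, 2.56, 1.21]
MSE = 4.2200/4 = 1.055

1.055


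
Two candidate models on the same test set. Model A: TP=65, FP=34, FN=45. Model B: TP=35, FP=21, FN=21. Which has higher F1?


Model A: P=65/99=0.6566, R=65/110=0.5909, F1=2PR/(P+R)=2TP/(2TP+FP+FN)=130/209=0.622
Model B: P=35/56=0.625, R=35/56=0.625, F1=2PR/(P+R)=2TP/(2TP+FP+FN)=70/112=0.625
0.622 < 0.625 → Model B

Model B


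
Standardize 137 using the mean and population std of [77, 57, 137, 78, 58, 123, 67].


μ = 85.2857, σ = 29.5137
z = (137 - 85.2857)/29.5137 = 1.7522

1.7522


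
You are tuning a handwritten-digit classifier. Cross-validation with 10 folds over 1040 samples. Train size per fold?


Fold size = 1040/10 = 104
Training per fold = 1040 - 104 = 936

936


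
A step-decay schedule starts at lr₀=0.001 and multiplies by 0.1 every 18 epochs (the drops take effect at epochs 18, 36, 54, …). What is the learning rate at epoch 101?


n_drops = ⌊101/18⌋ = 5
lr = 0.001·0.1^5 = 0.001·0.00001 = 0.00000001

0.00000001


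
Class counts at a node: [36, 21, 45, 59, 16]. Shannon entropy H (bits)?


Probabilities: [36/177, 21/177, 45/177, 59/177, 16/177] ≈ [0.2034, 0.1186, 0.2542, 0.3333, 0.0904]
H = -((36/177)·log₂(36/177) + (21/177)·log₂(21/177) + (45/177)·log₂(45/177) + (59/177)·log₂(59/177) + (16/177)·log₂(16/177))
  = 2.1763 bits

2.1763 bits


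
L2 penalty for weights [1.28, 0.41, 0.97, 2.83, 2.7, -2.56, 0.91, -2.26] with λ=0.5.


‖w‖₂² = (1.28)² + (0.41)² + (0.97)² + (2.83)² + (2.7)² + (-2.56)² + (0.91)² + (-2.26)²
     = 1.6384 + 0.1681 + 0.9409 + 8.0089 + 7.29 + 6.5536 + 0.8281 + 5.1076
     = 30.5356
λ·‖w‖₂² = 0.5·30.5356 = 15.2678

15.2678


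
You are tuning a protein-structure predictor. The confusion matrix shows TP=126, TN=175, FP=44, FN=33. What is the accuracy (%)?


Accuracy = (TP+TN)/(TP+TN+FP+FN)
= (126+175)/(378)
= 301/378 = 79.63%

79.63%


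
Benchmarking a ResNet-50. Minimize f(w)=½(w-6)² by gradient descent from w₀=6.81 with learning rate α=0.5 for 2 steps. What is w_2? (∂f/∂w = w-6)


step 1: grad = 6.81-6 = 0.81; w = 6.81 - 0.5·(0.81) = 6.405
step 2: grad = 6.405-6 = 0.405; w = 6.405 - 0.5·(0.405) = 6.2025

6.2025


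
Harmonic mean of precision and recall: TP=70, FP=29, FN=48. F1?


Precision = 70/99 = 0.7071
Recall = 70/118 = 0.5932
F1 = 2·P·R/(P+R) = 2·TP/(2·TP+FP+FN) = 140/(140+29+48) = 140/217 = 0.6452

0.6452


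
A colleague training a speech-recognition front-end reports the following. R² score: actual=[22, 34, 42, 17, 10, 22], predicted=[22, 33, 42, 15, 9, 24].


ȳ = 24.5
SS_res = Σ(y-ŷ)² = 10
SS_tot = Σ(y-ȳ)² = 675.5
R² = 1 - SS_res/SS_tot = 1 - 0.0148 = 0.9852

0.9852


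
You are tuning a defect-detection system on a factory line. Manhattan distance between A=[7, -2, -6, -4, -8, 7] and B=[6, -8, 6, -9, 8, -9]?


d = |7-6| + |-2+ 8| + |-6-6| + |-4+ 9| + |-8-8| + |7+ 9|
  = 1 + 6 + 12 + 5 + 16 + 16
  = 56

56


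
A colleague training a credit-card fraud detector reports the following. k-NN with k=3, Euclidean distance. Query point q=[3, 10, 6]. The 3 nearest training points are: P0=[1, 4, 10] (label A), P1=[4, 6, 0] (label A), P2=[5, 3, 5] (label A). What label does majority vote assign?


d(q,P0) = 7.4833  (label A)
d(q,P1) = 7.2801  (label A)
d(q,P2) = 7.3485  (label A)
Votes: A=3, B=0
Majority → A

A


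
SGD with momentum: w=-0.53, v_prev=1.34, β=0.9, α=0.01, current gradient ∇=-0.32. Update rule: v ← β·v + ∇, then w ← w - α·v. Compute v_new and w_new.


v_new = 0.9·1.34 - 0.32 = 1.206 - 0.32 = 0.886
w_new = -0.53 - 0.01·0.886 = -0.53 - 0.00886 = -0.53886

v_new=0.886, w_new=-0.53886


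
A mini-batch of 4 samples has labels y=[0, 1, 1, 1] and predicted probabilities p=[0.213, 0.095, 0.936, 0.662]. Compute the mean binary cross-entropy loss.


L[0] = -ln(1-0.213) = -ln(0.787) = 0.2395
L[1] = -ln(0.095) = 2.3539
L[2] = -ln(0.936) = 0.0661
L[3] = -ln(0.662) = 0.4125
mean = (0.2395 + 2.3539 + 0.0661 + 0.4125)/4 = 0.768

0.768


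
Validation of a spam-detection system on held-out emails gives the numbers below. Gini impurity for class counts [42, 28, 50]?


Probabilities: [42/120, 28/120, 50/120] ≈ [0.35, 0.2333, 0.4167]
Σpᵢ² = (1764 + 784 + 2500)/120² = 5048/14400
Gini = 1 - Σpᵢ² = 1 - 5048/14400 = 0.6494

0.6494


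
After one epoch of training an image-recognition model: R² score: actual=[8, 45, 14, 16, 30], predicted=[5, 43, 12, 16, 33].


ȳ = 22.6
SS_res = Σ(y-ŷ)² = 26
SS_tot = Σ(y-ȳ)² = 887.2
R² = 1 - SS_res/SS_tot = 1 - 0.0293 = 0.9707

0.9707


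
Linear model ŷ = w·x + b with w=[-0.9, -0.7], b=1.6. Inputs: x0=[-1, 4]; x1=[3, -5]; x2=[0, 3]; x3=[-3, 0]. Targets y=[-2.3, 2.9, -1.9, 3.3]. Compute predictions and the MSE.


ŷ0 = (-0.9)·(-1) + (-0.7)·(4) + 1.6 = -0.3
ŷ1 = (-0.9)·(3) + (-0.7)·(-5) + 1.6 = 2.4
ŷ2 = (-0.9)·(0) + (-0.7)·(3) + 1.6 = -0.5
ŷ3 = (-0.9)·(-3) + (-0.7)·(0) + 1.6 = 4.3
errors² = [4.0, 0.25, 1.96, 1.0]
MSE = 7.2100/4 = 1.8025

1.8025


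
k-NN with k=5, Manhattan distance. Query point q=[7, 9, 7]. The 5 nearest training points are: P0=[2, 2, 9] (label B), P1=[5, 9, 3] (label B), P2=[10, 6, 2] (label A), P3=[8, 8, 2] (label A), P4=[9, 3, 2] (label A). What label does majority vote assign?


d(q,P0) = 14  (label B)
d(q,P1) = 6  (label B)
d(q,P2) = 11  (label A)
d(q,P3) = 7  (label A)
d(q,P4) = 13  (label A)
Votes: A=3, B=2
Majority → A

A


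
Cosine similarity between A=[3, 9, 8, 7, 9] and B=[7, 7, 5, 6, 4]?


A·B = 3·7 + 9·7 + 8·5 + 7·6 + 9·4 = 202
‖A‖ = √284 = 16.8523, ‖B‖ = √175 = 13.2288
cos = 202/(√284·√175) = 202/√49700 = 0.9061

0.9061


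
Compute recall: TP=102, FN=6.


Recall = TP/(TP+FN)
= 102/(102+6)
= 102/108 = 94.44%

94.44%


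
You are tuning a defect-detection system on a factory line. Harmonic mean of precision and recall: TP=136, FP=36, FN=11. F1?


Precision = 136/172 = 0.7907
Recall = 136/147 = 0.9252
F1 = 2·P·R/(P+R) = 2·TP/(2·TP+FP+FN) = 272/(272+36+11) = 272/319 = 0.8527

0.8527


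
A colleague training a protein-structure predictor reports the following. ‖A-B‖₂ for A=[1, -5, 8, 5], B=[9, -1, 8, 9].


d = √((1-9)² + (-5+ 1)² + (8-8)² + (5-9)²)
  = √(64 + 16 + 0 + 16)
  = √96 = 9.798

9.798


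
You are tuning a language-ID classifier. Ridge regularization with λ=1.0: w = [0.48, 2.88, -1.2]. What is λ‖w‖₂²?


‖w‖₂² = (0.48)² + (2.88)² + (-1.2)²
     = 0.2304 + 8.2944 + 1.44
     = 9.9648
λ·‖w‖₂² = 1.0·9.9648 = 9.9648

9.9648


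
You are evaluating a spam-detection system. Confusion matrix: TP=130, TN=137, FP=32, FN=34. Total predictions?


Total = TP + TN + FP + FN
= 130 + 137 + 32 + 34
= 333
(Predicted positive: 162, predicted negative: 171)

333


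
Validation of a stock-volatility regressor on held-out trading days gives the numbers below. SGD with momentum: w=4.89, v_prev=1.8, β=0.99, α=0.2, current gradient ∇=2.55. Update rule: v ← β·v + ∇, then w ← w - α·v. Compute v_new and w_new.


v_new = 0.99·1.8 + 2.55 = 1.782 + 2.55 = 4.332
w_new = 4.89 - 0.2·4.332 = 4.89 - 0.8664 = 4.0236

v_new=4.332, w_new=4.0236


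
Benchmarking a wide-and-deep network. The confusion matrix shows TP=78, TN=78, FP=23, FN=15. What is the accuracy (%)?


Accuracy = (TP+TN)/(TP+TN+FP+FN)
= (78+78)/(194)
= 156/194 = 80.41%

80.41%


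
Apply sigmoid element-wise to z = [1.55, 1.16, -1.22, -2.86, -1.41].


σ(1.55) = 1/(1+e^-1.55) = 0.8249
σ(1.16) = 1/(1+e^-1.16) = 0.7613
σ(-1.22) = 1/(1+e^1.22) = 0.2279
σ(-2.86) = 1/(1+e^2.86) = 0.0542
σ(-1.41) = 1/(1+e^1.41) = 0.1962
result = [0.8249, 0.7613, 0.2279, 0.0542, 0.1962]

[0.8249, 0.7613, 0.2279, 0.0542, 0.1962]


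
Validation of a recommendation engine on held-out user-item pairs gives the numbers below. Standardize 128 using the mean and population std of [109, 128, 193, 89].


μ = 129.75, σ = 39.0344
z = (128 - 129.75)/39.0344 = -0.0448

-0.0448


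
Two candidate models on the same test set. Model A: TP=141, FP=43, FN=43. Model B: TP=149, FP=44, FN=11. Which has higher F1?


Model A: P=141/184=0.7663, R=141/184=0.7663, F1=2PR/(P+R)=2TP/(2TP+FP+FN)=282/368=0.7663
Model B: P=149/193=0.772, R=149/160=0.9313, F1=2PR/(P+R)=2TP/(2TP+FP+FN)=298/353=0.8442
0.7663 < 0.8442 → Model B

Model B


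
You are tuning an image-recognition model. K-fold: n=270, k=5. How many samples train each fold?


Fold size = 270/5 = 54
Training per fold = 270 - 54 = 216

216


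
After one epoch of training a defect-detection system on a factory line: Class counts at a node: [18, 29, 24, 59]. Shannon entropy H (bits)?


Probabilities: [18/130, 29/130, 24/130, 59/130] ≈ [0.1385, 0.2231, 0.1846, 0.4538]
H = -((18/130)·log₂(18/130) + (29/130)·log₂(29/130) + (24/130)·log₂(24/130) + (59/130)·log₂(59/130))
  = 1.845 bits

1.845 bits


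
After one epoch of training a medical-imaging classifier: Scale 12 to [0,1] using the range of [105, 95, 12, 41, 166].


min=12, max=166
(12-12)/(166-12) = 0/154 = 0.0

0.0


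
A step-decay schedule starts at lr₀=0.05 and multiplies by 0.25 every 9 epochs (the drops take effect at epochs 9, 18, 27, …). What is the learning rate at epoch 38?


n_drops = ⌊38/9⌋ = 4
lr = 0.05·0.25^4 = 0.05·0.00390625 = 0.0001953125

0.0001953125


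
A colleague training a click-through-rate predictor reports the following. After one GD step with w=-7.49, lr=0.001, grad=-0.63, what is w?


w_new = w - α·∇
= -7.49 - 0.001·-0.63
= -7.49 + 0.00063
= -7.48937

-7.48937


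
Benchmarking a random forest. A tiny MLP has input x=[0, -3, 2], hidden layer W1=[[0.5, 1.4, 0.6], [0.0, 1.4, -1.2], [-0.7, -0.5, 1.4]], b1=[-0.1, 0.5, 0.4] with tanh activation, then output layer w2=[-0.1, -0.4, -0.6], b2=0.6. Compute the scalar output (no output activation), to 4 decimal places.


z1[0] = (0.5)·(0) + (1.4)·(-3) + (0.6)·(2) - 0.1 = -3.1
z1[1] = (0.0)·(0) + (1.4)·(-3) + (-1.2)·(2) + 0.5 = -6.1
z1[2] = (-0.7)·(0) + (-0.5)·(-3) + (1.4)·(2) + 0.4 = 4.7
h = tanh(z1) = [-0.9959, -1.0, 0.9998]
output = (-0.1)·(-0.9959) + (-0.4)·(-1.0) + (-0.6)·(0.9998) + 0.6 = 0.4997

0.4997


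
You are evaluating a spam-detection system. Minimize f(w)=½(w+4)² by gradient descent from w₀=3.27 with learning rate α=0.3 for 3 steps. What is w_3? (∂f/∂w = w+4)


step 1: grad = 3.27+4 = 7.27; w = 3.27 - 0.3·(7.27) = 1.089
step 2: grad = 1.089+4 = 5.089; w = 1.089 - 0.3·(5.089) = -0.4377
step 3: grad = -0.4377+4 = 3.5623; w = -0.4377 - 0.3·(3.5623) = -1.50639

-1.50639


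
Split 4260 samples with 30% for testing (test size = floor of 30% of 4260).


Test = ⌊4260·30/100⌋ = 1278
Train = 4260 - 1278 = 2982

Train: 2982, Test: 1278


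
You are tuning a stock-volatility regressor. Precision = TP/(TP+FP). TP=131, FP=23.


Precision = TP/(TP+FP)
= 131/(131+23)
= 131/154 = 85.06%

85.06%


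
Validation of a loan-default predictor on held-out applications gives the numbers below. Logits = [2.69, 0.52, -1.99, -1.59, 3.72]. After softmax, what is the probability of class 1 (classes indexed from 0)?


Exponentials: e^2.69=14.7317, e^0.52=1.682, e^-1.99=0.1367, e^-1.59=0.2039, e^3.72=41.2644
Sum = 58.0187
Softmax = [0.2539, 0.029, 0.0024, 0.0035, 0.7112]
p[1] = 1.682/58.0187 = 0.029

0.029


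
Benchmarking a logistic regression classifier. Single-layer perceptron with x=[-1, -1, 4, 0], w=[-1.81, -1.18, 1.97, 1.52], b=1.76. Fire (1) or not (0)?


z = (-1)·(-1.81) + (-1)·(-1.18) + (4)·(1.97) + (0)·(1.52) + 1.76
  = 12.63
step(z) = 1 (z≥0)

1


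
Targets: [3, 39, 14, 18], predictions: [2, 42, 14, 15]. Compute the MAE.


Absolute errors: |3-2|=1, |39-42|=3, |14-14|=0, |18-15|=3
Sum = 7
MAE = 7/4 = 7/4

7/4


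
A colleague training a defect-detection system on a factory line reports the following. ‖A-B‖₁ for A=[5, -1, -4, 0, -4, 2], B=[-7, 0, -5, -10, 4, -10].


d = |5+ 7| + |-1-0| + |-4+ 5| + |0+ 10| + |-4-4| + |2+ 10|
  = 12 + 1 + 1 + 10 + 8 + 12
  = 44

44


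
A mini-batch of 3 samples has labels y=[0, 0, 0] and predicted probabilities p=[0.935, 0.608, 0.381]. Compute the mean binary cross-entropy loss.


L[0] = -ln(1-0.935) = -ln(0.065) = 2.7334
L[1] = -ln(1-0.608) = -ln(0.392) = 0.9365
L[2] = -ln(1-0.381) = -ln(0.619) = 0.4797
mean = (2.7334 + 0.9365 + 0.4797)/3 = 1.3832

1.3832


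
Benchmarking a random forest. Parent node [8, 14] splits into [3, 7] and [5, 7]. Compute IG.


Parent = [8, 14], H_parent = 0.9457
H_left = 0.8813 (n=10), H_right = 0.9799 (n=12)
H_children = (10/22)·0.8813 + (12/22)·0.9799 = 0.9351
IG = 0.9457 - 0.9351 = 0.0106

0.0106


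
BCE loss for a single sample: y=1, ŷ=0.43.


BCE = -[y·ln(p) + (1-y)·ln(1-p)]
= -1·ln(0.43) - 0
= -ln(0.43) = 0.844

0.844


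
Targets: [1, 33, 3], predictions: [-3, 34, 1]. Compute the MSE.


Squared errors: (1+ 3)²=16, (33-34)²=1, (3-1)²=4
Sum = 21
MSE = 21/3 = 7

7


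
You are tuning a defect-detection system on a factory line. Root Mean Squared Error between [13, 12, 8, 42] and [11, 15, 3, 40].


MSE = 42/4 = 10.5
RMSE = √(42/4) = 3.2404

3.2404


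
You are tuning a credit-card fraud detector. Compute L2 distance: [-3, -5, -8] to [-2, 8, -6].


d = √((-3+ 2)² + (-5-8)² + (-8+ 6)²)
  = √(1 + 169 + 4)
  = √174 = 13.1909

13.1909


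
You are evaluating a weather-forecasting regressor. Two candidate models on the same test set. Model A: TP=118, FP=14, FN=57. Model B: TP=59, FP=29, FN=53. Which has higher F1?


Model A: P=118/132=0.8939, R=118/175=0.6743, F1=2PR/(P+R)=2TP/(2TP+FP+FN)=236/307=0.7687
Model B: P=59/88=0.6705, R=59/112=0.5268, F1=2PR/(P+R)=2TP/(2TP+FP+FN)=118/200=0.59
0.7687 > 0.59 → Model A

Model A


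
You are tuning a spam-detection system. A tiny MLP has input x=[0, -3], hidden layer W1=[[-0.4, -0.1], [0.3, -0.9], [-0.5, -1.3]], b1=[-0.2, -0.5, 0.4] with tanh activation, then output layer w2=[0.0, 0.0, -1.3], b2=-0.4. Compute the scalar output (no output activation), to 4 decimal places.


z1[0] = (-0.4)·(0) + (-0.1)·(-3) - 0.2 = 0.1
z1[1] = (0.3)·(0) + (-0.9)·(-3) - 0.5 = 2.2
z1[2] = (-0.5)·(0) + (-1.3)·(-3) + 0.4 = 4.3
h = tanh(z1) = [0.0997, 0.9757, 0.9996]
output = (0.0)·(0.0997) + (0.0)·(0.9757) + (-1.3)·(0.9996) - 0.4 = -1.6995

-1.6995


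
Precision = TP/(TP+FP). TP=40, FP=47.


Precision = TP/(TP+FP)
= 40/(40+47)
= 40/87 = 45.98%

45.98%


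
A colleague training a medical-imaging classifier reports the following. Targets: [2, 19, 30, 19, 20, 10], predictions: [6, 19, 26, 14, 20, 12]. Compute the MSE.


Squared errors: (2-6)²=16, (19-19)²=0, (30-26)²=16, (19-14)²=25, (20-20)²=0, (10-12)²=4
Sum = 61
MSE = 61/6 = 61/6

61/6


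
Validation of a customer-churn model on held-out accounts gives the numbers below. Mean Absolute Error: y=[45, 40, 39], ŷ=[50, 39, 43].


Absolute errors: |45-50|=5, |40-39|=1, |39-43|=4
Sum = 10
MAE = 10/3 = 10/3

10/3


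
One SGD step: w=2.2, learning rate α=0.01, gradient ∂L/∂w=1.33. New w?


w_new = w - α·∇
= 2.2 - 0.01·1.33
= 2.2 - 0.0133
= 2.1867

2.1867


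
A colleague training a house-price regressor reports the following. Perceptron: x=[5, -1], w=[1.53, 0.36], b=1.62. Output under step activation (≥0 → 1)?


z = (5)·(1.53) + (-1)·(0.36) + 1.62
  = 8.91
step(z) = 1 (z≥0)

1


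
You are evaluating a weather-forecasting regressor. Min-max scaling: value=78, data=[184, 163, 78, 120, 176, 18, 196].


min=18, max=196
(78-18)/(196-18) = 60/178 = 0.3371

0.3371


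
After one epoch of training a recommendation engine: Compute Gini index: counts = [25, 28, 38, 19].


Probabilities: [25/110, 28/110, 38/110, 19/110] ≈ [0.2273, 0.2545, 0.3455, 0.1727]
Σpᵢ² = (625 + 784 + 1444 + 361)/110² = 3214/12100
Gini = 1 - Σpᵢ² = 1 - 3214/12100 = 0.7344

0.7344


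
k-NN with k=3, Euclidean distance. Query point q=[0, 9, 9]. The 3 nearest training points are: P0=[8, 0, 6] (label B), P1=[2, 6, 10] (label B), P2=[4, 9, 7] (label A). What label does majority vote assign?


d(q,P0) = 12.4097  (label B)
d(q,P1) = 3.7417  (label B)
d(q,P2) = 4.4721  (label A)
Votes: A=1, B=2
Majority → B

B


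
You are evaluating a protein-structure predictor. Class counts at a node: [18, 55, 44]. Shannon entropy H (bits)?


Probabilities: [18/117, 55/117, 44/117] ≈ [0.1538, 0.4701, 0.3761]
H = -((18/117)·log₂(18/117) + (55/117)·log₂(55/117) + (44/117)·log₂(44/117))
  = 1.458 bits

1.458 bits


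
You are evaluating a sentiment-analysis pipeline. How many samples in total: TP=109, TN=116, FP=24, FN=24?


Total = TP + TN + FP + FN
= 109 + 116 + 24 + 24
= 273
(Predicted positive: 133, predicted negative: 140)

273


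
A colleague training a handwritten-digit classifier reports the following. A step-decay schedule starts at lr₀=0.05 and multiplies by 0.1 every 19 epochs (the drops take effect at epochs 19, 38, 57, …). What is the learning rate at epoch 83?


n_drops = ⌊83/19⌋ = 4
lr = 0.05·0.1^4 = 0.05·0.0001 = 0.000005

0.000005


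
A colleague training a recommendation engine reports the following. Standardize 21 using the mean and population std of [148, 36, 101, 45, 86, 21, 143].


μ = 82.8571, σ = 47.2907
z = (21 - 82.8571)/47.2907 = -1.308

-1.308


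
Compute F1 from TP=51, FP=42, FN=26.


Precision = 51/93 = 0.5484
Recall = 51/77 = 0.6623
F1 = 2·P·R/(P+R) = 2·TP/(2·TP+FP+FN) = 102/(102+42+26) = 102/170 = 0.6

0.6


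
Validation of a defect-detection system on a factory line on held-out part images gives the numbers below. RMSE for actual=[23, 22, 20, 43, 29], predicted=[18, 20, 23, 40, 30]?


MSE = 48/5 = 9.6
RMSE = √(48/5) = 3.0984

3.0984


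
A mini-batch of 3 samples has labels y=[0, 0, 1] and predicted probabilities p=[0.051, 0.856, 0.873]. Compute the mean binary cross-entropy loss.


L[0] = -ln(1-0.051) = -ln(0.949) = 0.0523
L[1] = -ln(1-0.856) = -ln(0.144) = 1.9379
L[2] = -ln(0.873) = 0.1358
mean = (0.0523 + 1.9379 + 0.1358)/3 = 0.7087

0.7087


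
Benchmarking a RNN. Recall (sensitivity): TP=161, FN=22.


Recall = TP/(TP+FN)
= 161/(161+22)
= 161/183 = 87.98%

87.98%


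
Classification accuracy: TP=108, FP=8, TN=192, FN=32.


Accuracy = (TP+TN)/(TP+TN+FP+FN)
= (108+192)/(340)
= 300/340 = 88.24%

88.24%


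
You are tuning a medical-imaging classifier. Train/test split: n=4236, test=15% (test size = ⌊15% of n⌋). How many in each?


Test = ⌊4236·15/100⌋ = 635
Train = 4236 - 635 = 3601

Train: 3601, Test: 635


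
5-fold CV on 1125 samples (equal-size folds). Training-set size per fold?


Fold size = 1125/5 = 225
Training per fold = 1125 - 225 = 900

900


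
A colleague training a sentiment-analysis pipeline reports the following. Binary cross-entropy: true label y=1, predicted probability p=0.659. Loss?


BCE = -[y·ln(p) + (1-y)·ln(1-p)]
= -1·ln(0.659) - 0
= -ln(0.659) = 0.417

0.417


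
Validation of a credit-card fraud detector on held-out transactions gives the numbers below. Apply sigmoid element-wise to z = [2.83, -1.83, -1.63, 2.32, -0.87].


σ(2.83) = 1/(1+e^-2.83) = 0.9443
σ(-1.83) = 1/(1+e^1.83) = 0.1382
σ(-1.63) = 1/(1+e^1.63) = 0.1638
σ(2.32) = 1/(1+e^-2.32) = 0.9105
σ(-0.87) = 1/(1+e^0.87) = 0.2953
result = [0.9443, 0.1382, 0.1638, 0.9105, 0.2953]

[0.9443, 0.1382, 0.1638, 0.9105, 0.2953]


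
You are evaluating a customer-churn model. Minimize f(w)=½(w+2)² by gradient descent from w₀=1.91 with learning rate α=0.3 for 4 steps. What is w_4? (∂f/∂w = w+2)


step 1: grad = 1.91+2 = 3.91; w = 1.91 - 0.3·(3.91) = 0.737
step 2: grad = 0.737+2 = 2.737; w = 0.737 - 0.3·(2.737) = -0.0841
step 3: grad = -0.0841+2 = 1.9159; w = -0.0841 - 0.3·(1.9159) = -0.65887
step 4: grad = -0.65887+2 = 1.34113; w = -0.65887 - 0.3·(1.34113) = -1.061209

-1.061209


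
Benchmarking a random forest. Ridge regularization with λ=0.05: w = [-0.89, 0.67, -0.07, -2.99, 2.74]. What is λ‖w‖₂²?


‖w‖₂² = (-0.89)² + (0.67)² + (-0.07)² + (-2.99)² + (2.74)²
     = 0.7921 + 0.4489 + 0.0049 + 8.9401 + 7.5076
     = 17.6936
λ·‖w‖₂² = 0.05·17.6936 = 0.88468

0.88468


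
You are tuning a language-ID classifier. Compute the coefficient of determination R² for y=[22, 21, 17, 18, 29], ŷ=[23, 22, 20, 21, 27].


ȳ = 21.4
SS_res = Σ(y-ŷ)² = 24
SS_tot = Σ(y-ȳ)² = 89.2
R² = 1 - SS_res/SS_tot = 1 - 0.2691 = 0.7309

0.7309


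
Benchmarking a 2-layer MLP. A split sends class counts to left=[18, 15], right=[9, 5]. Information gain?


Parent = [27, 20], H_parent = 0.9839
H_left = 0.994 (n=33), H_right = 0.9403 (n=14)
H_children = (33/47)·0.994 + (14/47)·0.9403 = 0.978
IG = 0.9839 - 0.978 = 0.0059

0.0059


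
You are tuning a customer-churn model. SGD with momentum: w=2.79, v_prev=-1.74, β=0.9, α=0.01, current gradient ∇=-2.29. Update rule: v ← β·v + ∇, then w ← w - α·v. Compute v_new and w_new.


v_new = 0.9·-1.74 - 2.29 = -1.566 - 2.29 = -3.856
w_new = 2.79 - 0.01·-3.856 = 2.79 + 0.03856 = 2.82856

v_new=-3.856, w_new=2.82856


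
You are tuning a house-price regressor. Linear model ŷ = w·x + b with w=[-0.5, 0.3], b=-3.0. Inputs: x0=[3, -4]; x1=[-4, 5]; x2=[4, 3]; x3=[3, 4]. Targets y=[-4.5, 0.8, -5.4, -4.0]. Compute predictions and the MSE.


ŷ0 = (-0.5)·(3) + (0.3)·(-4) - 3.0 = -5.7
ŷ1 = (-0.5)·(-4) + (0.3)·(5) - 3.0 = 0.5
ŷ2 = (-0.5)·(4) + (0.3)·(3) - 3.0 = -4.1
ŷ3 = (-0.5)·(3) + (0.3)·(4) - 3.0 = -3.3
errors² = [1.44, 0.09, 1.69, 0.49]
MSE = 3.7100/4 = 0.9275

0.9275


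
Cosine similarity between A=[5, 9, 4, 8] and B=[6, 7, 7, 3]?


A·B = 5·6 + 9·7 + 4·7 + 8·3 = 145
‖A‖ = √186 = 13.6382, ‖B‖ = √143 = 11.9583
cos = 145/(√186·√143) = 145/√26598 = 0.8891

0.8891


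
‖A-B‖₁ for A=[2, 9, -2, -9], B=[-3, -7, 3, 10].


d = |2+ 3| + |9+ 7| + |-2-3| + |-9-10|
  = 5 + 16 + 5 + 19
  = 45

45


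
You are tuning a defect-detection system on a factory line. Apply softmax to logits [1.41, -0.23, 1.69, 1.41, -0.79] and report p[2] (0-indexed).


Exponentials: e^1.41=4.096, e^-0.23=0.7945, e^1.69=5.4195, e^1.41=4.096, e^-0.79=0.4538
Sum = 14.8598
Softmax = [0.2756, 0.0535, 0.3647, 0.2756, 0.0305]
p[2] = 5.4195/14.8598 = 0.3647

0.3647


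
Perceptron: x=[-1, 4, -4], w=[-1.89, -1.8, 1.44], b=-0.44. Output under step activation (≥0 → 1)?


z = (-1)·(-1.89) + (4)·(-1.8) + (-4)·(1.44) - 0.44
  = -11.51
step(z) = 0 (z<0)

0


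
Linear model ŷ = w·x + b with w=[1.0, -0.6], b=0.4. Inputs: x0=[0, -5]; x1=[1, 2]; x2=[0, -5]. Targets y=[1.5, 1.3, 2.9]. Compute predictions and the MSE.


ŷ0 = (1.0)·(0) + (-0.6)·(-5) + 0.4 = 3.4
ŷ1 = (1.0)·(1) + (-0.6)·(2) + 0.4 = 0.2
ŷ2 = (1.0)·(0) + (-0.6)·(-5) + 0.4 = 3.4
errors² = [3.61, 1.21, 0.25]
MSE = 5.0700/3 = 1.69

1.69


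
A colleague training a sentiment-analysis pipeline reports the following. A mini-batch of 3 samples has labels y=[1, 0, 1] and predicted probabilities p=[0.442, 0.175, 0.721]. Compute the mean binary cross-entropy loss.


L[0] = -ln(0.442) = 0.8164
L[1] = -ln(1-0.175) = -ln(0.825) = 0.1924
L[2] = -ln(0.721) = 0.3271
mean = (0.8164 + 0.1924 + 0.3271)/3 = 0.4453

0.4453


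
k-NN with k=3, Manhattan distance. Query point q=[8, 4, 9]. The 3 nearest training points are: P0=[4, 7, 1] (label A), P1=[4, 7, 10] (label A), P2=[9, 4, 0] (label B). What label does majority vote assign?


d(q,P0) = 15  (label A)
d(q,P1) = 8  (label A)
d(q,P2) = 10  (label B)
Votes: A=2, B=1
Majority → A

A


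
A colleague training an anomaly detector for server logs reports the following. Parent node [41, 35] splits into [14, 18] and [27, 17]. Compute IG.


Parent = [41, 35], H_parent = 0.9955
H_left = 0.9887 (n=32), H_right = 0.9624 (n=44)
H_children = (32/76)·0.9887 + (44/76)·0.9624 = 0.9735
IG = 0.9955 - 0.9735 = 0.022

0.022


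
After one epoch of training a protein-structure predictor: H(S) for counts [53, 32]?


Probabilities: [53/85, 32/85] ≈ [0.6235, 0.3765]
H = -((53/85)·log₂(53/85) + (32/85)·log₂(32/85))
  = 0.9555 bits

0.9555 bits


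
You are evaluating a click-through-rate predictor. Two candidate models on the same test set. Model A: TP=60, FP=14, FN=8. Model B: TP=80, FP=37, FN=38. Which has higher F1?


Model A: P=60/74=0.8108, R=60/68=0.8824, F1=2PR/(P+R)=2TP/(2TP+FP+FN)=120/142=0.8451
Model B: P=80/117=0.6838, R=80/118=0.678, F1=2PR/(P+R)=2TP/(2TP+FP+FN)=160/235=0.6809
0.8451 > 0.6809 → Model A

Model A


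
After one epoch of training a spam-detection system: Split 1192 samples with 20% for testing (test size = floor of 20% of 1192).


Test = ⌊1192·20/100⌋ = 238
Train = 1192 - 238 = 954

Train: 954, Test: 238


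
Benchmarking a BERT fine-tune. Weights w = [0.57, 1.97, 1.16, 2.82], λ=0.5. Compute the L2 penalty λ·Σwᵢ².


‖w‖₂² = (0.57)² + (1.97)² + (1.16)² + (2.82)²
     = 0.3249 + 3.8809 + 1.3456 + 7.9524
     = 13.5038
λ·‖w‖₂² = 0.5·13.5038 = 6.7519

6.7519


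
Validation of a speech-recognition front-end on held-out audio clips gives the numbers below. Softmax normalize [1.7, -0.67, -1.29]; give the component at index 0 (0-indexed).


Exponentials: e^1.7=5.4739, e^-0.67=0.5117, e^-1.29=0.2753
Sum = 6.2609
Softmax = [0.8743, 0.0817, 0.044]
p[0] = 5.4739/6.2609 = 0.8743

0.8743


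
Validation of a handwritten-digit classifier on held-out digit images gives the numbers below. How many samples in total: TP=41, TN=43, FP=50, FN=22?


Total = TP + TN + FP + FN
= 41 + 43 + 50 + 22
= 156
(Predicted positive: 91, predicted negative: 65)

156


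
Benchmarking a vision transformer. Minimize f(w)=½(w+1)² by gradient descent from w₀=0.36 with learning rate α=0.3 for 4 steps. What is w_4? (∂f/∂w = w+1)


step 1: grad = 0.36+1 = 1.36; w = 0.36 - 0.3·(1.36) = -0.048
step 2: grad = -0.048+1 = 0.952; w = -0.048 - 0.3·(0.952) = -0.3336
step 3: grad = -0.3336+1 = 0.6664; w = -0.3336 - 0.3·(0.6664) = -0.53352
step 4: grad = -0.53352+1 = 0.46648; w = -0.53352 - 0.3·(0.46648) = -0.673464

-0.673464
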